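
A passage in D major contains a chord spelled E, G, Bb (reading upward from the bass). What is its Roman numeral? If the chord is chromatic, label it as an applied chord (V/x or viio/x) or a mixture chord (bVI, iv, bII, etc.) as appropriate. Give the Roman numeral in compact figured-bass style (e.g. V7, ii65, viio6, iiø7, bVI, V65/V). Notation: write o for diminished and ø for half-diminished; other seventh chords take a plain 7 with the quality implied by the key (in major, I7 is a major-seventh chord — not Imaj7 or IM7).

iio

The pitches E-G-Bb form a diminished triad rooted on E.
E is the second degree of D major. This is the diminished supertonic triad, borrowed from the parallel minor.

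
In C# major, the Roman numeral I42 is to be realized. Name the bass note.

B#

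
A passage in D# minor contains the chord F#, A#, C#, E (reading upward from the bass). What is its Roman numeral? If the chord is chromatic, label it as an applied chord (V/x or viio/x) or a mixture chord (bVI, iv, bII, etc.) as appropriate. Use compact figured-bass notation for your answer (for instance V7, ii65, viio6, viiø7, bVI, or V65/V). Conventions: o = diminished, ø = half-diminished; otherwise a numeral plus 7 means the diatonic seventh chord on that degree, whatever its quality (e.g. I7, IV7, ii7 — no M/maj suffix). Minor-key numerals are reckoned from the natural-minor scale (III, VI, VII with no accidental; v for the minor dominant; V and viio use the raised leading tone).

The pitches F#-A#-C#-E form a dominant seventh chord rooted on F#.
F# is not a diatonic chord root with this quality in D# minor, but it lies a perfect fifth above B (VI), so the chord functions as an applied dominant of VI.

V7/VI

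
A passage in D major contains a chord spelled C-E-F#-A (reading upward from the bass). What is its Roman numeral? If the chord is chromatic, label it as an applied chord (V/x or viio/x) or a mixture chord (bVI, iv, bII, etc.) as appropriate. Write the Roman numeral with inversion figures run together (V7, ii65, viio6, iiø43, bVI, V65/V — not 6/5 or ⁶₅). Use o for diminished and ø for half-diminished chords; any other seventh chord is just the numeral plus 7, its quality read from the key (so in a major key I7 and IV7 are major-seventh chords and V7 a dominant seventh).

viiø43/IV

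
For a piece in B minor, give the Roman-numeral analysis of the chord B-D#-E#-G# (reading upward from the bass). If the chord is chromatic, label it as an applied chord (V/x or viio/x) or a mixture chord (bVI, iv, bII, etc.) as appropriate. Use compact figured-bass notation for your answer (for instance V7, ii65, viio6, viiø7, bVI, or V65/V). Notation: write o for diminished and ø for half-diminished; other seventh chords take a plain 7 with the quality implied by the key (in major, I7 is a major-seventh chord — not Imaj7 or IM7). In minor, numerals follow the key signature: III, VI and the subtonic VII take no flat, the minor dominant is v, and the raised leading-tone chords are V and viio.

viiø43/V

The pitches E#-G#-B-D# form a half-diminished seventh chord rooted on E#.
E# sits a half step below F# (V in B minor); a diminished chord there is the applied leading-tone chord of V.
With B in the bass the chord is in second inversion, so the figured bass is 43.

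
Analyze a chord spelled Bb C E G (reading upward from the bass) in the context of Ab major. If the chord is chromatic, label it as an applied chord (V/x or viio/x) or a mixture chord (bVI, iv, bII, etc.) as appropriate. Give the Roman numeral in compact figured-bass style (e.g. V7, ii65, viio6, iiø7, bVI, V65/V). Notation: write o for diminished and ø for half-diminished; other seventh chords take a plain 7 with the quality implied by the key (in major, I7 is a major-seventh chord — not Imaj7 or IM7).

Stacked in thirds the chord is C-E-G-Bb: a dominant seventh chord on C.
C is not a diatonic chord root with this quality in Ab major, but it lies a perfect fifth above F (vi), so the chord functions as an applied dominant of vi.
With Bb in the bass the chord is in third inversion, so the figured bass is 42.

V42/vi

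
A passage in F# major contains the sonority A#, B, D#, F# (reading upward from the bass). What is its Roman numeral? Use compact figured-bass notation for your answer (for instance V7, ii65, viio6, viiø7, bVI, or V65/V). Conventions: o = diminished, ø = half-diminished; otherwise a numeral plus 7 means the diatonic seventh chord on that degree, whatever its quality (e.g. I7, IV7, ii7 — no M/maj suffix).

The pitches B-D#-F#-A# form a major seventh chord rooted on B.
In F# major, B is the subdominant; the diatonic major seventh chord there is IV7.
With A# in the bass the chord is in third inversion, so the figured bass is 42.

IV42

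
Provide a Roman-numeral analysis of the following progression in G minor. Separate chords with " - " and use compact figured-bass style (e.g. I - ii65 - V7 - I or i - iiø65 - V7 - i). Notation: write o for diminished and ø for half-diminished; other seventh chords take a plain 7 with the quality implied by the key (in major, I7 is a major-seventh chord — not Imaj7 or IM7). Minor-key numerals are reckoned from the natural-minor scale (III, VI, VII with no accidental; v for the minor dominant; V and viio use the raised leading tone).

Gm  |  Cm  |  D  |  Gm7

i - iv - V - i7

Gm: root G is the tonic; minor triad there is i.
Cm: minor triad on C = scale degree 4 → iv.
D: major triad on D = scale degree 5 → V.
Gm7 has root G, degree 1 in G minor, so i7.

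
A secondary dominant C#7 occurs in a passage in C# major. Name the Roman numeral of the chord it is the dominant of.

The chord is a dominant seventh chord on C#.
A dominant resolves down a perfect fifth: C# → F#. In C# major, F# is scale degree 4, i.e. IV.

IV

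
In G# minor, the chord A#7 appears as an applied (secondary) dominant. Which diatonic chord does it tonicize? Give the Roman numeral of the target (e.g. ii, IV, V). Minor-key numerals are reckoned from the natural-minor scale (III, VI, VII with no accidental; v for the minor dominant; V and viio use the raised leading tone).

V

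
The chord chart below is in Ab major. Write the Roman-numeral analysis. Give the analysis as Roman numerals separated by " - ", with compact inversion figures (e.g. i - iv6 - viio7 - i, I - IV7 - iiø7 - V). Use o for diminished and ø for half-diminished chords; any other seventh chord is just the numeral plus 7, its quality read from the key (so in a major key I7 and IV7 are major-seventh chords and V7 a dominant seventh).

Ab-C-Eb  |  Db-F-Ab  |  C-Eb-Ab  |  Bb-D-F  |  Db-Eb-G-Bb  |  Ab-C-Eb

Ab-C-Eb: major triad on Ab = scale degree 1 → I.
Db-F-Ab has root Db, degree 4 in Ab major, so IV.
C-Eb-Ab: major triad on Ab = scale degree 1 → I6.
Bb-D-F: chromatic; Bb is V of V, so V/V.
Db-Eb-G-Bb has root Eb, degree 5 in Ab major, so V42.
Ab-C-Eb has root Ab, degree 1 in Ab major, so I.

I - IV - I6 - V/V - V42 - I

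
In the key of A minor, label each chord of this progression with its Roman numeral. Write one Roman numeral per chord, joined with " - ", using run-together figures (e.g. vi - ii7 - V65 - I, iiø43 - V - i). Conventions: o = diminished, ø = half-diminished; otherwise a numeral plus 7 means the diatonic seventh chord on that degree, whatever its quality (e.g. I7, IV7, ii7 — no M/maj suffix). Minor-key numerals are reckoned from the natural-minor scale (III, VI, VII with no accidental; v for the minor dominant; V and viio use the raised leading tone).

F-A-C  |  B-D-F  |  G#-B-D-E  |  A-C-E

VI - iio - V65 - i

F-A-C: root F is the submediant; major triad there is VI.
B-D-F has root B, degree 2 in A minor, so iio.
G#-B-D-E: dominant seventh chord on E = scale degree 5 → V65.
A-C-E: minor triad on A = scale degree 1 → i.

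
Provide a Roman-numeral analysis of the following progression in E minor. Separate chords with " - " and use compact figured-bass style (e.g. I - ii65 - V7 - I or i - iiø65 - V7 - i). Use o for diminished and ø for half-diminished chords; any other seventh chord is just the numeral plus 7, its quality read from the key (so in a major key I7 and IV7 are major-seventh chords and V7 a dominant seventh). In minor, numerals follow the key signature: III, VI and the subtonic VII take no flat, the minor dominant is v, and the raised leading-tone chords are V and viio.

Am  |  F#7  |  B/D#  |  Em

iv - V7/V - V6 - i

Am: minor triad on A = scale degree 4 → iv.
F#7 is the secondary dominant of V (dominant seventh chord on F#): V7/V.
B/D#: major triad on B = scale degree 5 → V6.
Em has root E, degree 1 in E minor, so i.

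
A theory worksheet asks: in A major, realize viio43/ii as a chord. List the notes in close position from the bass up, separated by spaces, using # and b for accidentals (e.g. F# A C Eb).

The slash marks an applied leading-tone chord: viio of ii. In A major, ii is B, so the leading tone to it is A#, a half step below.
Building a fully diminished seventh chord on A# gives A#-C#-E-G.
With the 43 figure the chord is in second inversion; from the bass E upward in close position it reads E-G-A#-C#.

E G A# C#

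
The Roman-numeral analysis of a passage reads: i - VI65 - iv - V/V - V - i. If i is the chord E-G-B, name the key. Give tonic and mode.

The anchor chord is a minor triad on E, labeled i.
If E is scale degree 1 and the mode makes that degree carry a minor triad, the tonic is E and the mode is minor.

E minor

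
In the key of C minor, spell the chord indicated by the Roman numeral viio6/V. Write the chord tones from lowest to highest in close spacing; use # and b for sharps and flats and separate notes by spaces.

A C F#

The slash marks an applied leading-tone chord: viio of V. In C minor, V is G, so the leading tone to it is F#, a half step below.
Building a diminished triad on F# gives F#-A-C.
With the 6 figure the chord is in first inversion; from the bass A upward in close position it reads A-C-F#.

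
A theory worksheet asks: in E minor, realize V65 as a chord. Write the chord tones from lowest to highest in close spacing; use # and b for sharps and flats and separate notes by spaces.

D# F# A B

In E minor, scale degree 5 is B. The dominant is major (leading tone raised), so V is a dominant seventh chord.
That chord is spelled B-D#-F#-A.
With the 65 figure the chord is in first inversion; from the bass D# upward in close position it reads D#-F#-A-B.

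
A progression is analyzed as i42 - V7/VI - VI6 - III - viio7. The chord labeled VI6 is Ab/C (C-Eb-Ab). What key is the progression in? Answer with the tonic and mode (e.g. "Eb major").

The chord Ab/C is a major triad rooted on Ab; its label is VI6.
VI6 on Ab implies Ab is the submediant; that puts the tonic at C, and the uppercase numeral fits minor mode.

C minor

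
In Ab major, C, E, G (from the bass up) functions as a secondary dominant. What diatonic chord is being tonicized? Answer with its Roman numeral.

vi

The chord is a major triad on C.
A dominant resolves down a perfect fifth: C → F. In Ab major, F is scale degree 6, i.e. vi.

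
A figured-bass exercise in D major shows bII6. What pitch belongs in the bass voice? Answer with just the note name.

bII in D major has root Eb; the chord is Eb-G-Bb.
The figure 6 means first inversion — the third is in the bass.

G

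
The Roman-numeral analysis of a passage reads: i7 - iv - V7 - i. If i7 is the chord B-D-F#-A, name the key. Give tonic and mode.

i7 is given as B-D-F#-A — a minor seventh chord with root B.
If B is scale degree 1 and the mode makes that degree carry a minor seventh chord, the tonic is B and the mode is minor.

B minor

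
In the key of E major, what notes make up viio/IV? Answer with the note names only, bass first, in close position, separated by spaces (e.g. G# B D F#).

viio/IV is a secondary leading-tone chord. The target IV is A in E major; the applied chord is rooted a semitone below, on G#.
Building a diminished triad on G# gives G#-B-D.

G# B D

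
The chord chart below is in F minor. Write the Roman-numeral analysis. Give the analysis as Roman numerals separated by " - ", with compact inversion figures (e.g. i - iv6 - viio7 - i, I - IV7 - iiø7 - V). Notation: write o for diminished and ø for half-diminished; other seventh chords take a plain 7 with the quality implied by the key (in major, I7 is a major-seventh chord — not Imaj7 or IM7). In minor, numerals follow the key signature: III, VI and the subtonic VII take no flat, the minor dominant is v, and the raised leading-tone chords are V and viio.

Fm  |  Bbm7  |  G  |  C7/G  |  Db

Fm: minor triad on F = scale degree 1 → i.
Bbm7 has root Bb, degree 4 in F minor, so iv7.
G: a major triad on G, the applied dominant of V → V/V.
C7/G has root C, degree 5 in F minor, so V43.
Db: root Db is the submediant; major triad there is VI.

i - iv7 - V/V - V43 - VI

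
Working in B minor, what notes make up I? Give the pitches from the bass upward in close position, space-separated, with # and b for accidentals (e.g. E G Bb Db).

I is the major tonic (Picardy third), borrowed from the parallel major. In B minor that root is B.
So the chord is B-D#-F#.

B D# F#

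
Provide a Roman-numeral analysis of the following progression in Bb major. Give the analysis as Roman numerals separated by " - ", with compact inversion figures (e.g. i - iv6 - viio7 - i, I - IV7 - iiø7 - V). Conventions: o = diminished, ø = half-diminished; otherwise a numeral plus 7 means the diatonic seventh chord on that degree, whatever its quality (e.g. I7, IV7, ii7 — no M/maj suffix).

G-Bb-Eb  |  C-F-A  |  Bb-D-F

IV6 - V64 - I

G-Bb-Eb: major triad on Eb = scale degree 4 → IV6.
C-F-A: major triad on F = scale degree 5 → V64.
Bb-D-F: root Bb is the tonic; major triad there is I.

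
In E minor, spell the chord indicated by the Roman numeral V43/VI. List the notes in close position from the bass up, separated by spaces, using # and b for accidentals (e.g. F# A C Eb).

D F G B

The slash means an applied dominant: we want the dominant of VI. In E minor, VI is C major, and its dominant is built on G.
Building a dominant seventh chord on G gives G-B-D-F.
The figured bass 43 indicates second inversion, placing the fifth (D) in the bass: D-F-G-B.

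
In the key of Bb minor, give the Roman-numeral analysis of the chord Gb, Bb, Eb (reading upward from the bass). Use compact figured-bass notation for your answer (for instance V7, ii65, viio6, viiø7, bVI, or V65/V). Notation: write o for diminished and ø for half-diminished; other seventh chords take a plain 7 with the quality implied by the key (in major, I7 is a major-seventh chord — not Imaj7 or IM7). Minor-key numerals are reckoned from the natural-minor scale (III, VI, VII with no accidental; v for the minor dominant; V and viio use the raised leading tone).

iv6

The pitches Eb-Gb-Bb form a minor triad rooted on Eb.
Eb is scale degree 4 in Bb minor, and a minor triad on that degree is written iv.
With Gb in the bass the chord is in first inversion, so the figured bass is 6.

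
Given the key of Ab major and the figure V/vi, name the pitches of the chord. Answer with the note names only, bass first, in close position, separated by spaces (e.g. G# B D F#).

The slash means an applied dominant: we want the dominant of vi. In Ab major, vi is F minor, and its dominant is built on C.
Building a major triad on C gives C-E-G.

C E G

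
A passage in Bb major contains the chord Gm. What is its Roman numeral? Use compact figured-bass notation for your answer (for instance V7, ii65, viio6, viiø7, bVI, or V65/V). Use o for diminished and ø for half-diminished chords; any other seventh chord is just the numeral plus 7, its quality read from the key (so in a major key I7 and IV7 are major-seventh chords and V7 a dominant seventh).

vi

The pitches G-Bb-D form a minor triad rooted on G.
G is scale degree 6 in Bb major, and a minor triad on that degree is written vi.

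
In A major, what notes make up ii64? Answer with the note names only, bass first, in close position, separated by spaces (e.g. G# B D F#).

F# B D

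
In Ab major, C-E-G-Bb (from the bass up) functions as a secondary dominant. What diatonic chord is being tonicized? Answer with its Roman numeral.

The chord is a dominant seventh chord on C.
A dominant resolves down a perfect fifth: C → F. In Ab major, F is scale degree 6, i.e. vi.

vi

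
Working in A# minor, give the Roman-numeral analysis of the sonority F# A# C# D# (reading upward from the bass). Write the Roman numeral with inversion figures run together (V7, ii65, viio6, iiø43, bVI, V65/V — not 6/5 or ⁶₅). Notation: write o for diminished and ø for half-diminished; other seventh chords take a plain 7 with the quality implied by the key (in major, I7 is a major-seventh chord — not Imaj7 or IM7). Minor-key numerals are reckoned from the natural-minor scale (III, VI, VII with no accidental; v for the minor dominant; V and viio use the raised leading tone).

iv65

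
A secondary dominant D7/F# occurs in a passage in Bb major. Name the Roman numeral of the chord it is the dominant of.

vi

The chord is a dominant seventh chord on D.
A dominant resolves down a perfect fifth: D → G. In Bb major, G is scale degree 6, i.e. vi.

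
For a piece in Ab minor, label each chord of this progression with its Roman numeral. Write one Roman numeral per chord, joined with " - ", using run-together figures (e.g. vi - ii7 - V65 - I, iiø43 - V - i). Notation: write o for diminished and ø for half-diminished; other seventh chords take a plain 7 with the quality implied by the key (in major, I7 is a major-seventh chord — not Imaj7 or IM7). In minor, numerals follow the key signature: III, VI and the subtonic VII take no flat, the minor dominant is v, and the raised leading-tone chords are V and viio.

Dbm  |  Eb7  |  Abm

Dbm: minor triad on Db = scale degree 4 → iv.
Eb7: dominant seventh chord on Eb = scale degree 5 → V7.
Abm: minor triad on Ab = scale degree 1 → i.

iv - V7 - i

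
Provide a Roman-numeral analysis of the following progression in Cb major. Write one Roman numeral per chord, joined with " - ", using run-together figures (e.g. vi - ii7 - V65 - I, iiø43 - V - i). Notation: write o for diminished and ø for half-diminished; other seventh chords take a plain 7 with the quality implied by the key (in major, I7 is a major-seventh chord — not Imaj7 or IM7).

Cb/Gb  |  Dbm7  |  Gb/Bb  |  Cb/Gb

I64 - ii7 - V6 - I64

Cb/Gb: major triad on Cb = scale degree 1 → I64.
Dbm7: minor seventh chord on Db = scale degree 2 → ii7.
Gb/Bb: root Gb is the dominant; major triad there is V6.
Cb/Gb: root Cb is the tonic; major triad there is I64.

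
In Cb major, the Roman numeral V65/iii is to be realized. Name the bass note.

The applied chord V65/iii is rooted on Bb: Bb-D-F-Ab.
The figure 65 means first inversion — the third is in the bass.

D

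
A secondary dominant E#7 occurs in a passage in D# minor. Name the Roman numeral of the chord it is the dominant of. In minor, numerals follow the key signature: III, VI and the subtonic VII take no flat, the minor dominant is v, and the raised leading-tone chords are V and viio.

The chord is a dominant seventh chord on E#.
A dominant resolves down a perfect fifth: E# → A#. In D# minor, A# is scale degree 5, i.e. V.

V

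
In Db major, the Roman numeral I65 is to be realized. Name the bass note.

I in Db major has root Db; the chord is Db-F-Ab-C.
The figure 65 means first inversion — the third is in the bass.

F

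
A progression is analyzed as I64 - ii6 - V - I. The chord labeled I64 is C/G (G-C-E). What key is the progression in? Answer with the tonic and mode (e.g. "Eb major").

C major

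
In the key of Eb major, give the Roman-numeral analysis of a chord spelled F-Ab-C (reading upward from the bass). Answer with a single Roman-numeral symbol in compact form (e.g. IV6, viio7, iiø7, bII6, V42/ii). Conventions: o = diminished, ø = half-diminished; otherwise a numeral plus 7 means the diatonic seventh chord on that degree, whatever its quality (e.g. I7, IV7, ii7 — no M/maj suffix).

ii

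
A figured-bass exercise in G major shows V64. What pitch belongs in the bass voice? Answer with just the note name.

V in G major has root D; the chord is D-F#-A.
The figure 64 means second inversion — the fifth is in the bass.

A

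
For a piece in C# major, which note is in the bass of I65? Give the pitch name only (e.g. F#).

E#

I in C# major has root C#; the chord is C#-E#-G#-B#.
The figure 65 means first inversion — the third is in the bass.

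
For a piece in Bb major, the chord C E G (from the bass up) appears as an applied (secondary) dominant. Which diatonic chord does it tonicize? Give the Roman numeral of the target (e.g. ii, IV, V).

V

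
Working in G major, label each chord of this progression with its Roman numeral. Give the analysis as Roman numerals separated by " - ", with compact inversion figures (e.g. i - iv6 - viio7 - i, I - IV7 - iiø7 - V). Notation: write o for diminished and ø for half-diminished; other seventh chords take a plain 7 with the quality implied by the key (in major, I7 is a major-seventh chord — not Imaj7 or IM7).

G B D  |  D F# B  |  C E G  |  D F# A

G-B-D has root G, degree 1 in G major, so I.
D-F#-B: root B is the mediant; minor triad there is iii6.
C-E-G has root C, degree 4 in G major, so IV.
D-F#-A: major triad on D = scale degree 5 → V.

I - iii6 - IV - V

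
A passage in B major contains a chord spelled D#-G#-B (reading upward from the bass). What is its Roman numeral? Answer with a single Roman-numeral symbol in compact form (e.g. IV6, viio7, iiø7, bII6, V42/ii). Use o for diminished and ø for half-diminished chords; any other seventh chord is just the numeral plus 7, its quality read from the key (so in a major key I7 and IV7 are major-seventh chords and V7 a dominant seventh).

vi64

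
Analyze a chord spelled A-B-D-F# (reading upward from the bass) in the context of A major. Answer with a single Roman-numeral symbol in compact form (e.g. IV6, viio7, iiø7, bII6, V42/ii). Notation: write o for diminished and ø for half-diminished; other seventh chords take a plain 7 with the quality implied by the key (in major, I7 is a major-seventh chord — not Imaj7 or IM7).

ii42

Stacked in thirds the chord is B-D-F#-A: a minor seventh chord on B.
In A major, B is the supertonic; the diatonic minor seventh chord there is ii7.
With A in the bass the chord is in third inversion, so the figured bass is 42.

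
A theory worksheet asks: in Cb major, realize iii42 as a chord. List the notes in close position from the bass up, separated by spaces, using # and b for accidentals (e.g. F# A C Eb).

Db Eb Gb Bb

In Cb major, scale degree 3 is Eb, and the diatonic chord built there is a minor seventh chord.
That chord is spelled Eb-Gb-Bb-Db.
The figured bass 42 indicates third inversion, placing the seventh (Db) in the bass: Db-Eb-Gb-Bb.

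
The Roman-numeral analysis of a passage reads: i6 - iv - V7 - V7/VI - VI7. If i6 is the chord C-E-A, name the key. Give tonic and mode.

A minor

i6 is given as C-E-A — a minor triad with root A.
If A is scale degree 1 and the mode makes that degree carry a minor triad, the tonic is A and the mode is minor.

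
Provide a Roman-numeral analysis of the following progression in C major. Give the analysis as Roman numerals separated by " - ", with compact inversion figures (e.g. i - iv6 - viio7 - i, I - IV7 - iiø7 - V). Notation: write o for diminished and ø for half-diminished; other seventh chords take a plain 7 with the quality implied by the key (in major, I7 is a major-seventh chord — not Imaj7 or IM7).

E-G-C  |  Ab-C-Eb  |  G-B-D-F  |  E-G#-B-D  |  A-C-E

E-G-C has root C, degree 1 in C major, so I6.
Ab-C-Eb: major triad on Ab — chromatic; bVI (borrowed from the parallel minor).
G-B-D-F: dominant seventh chord on G = scale degree 5 → V7.
E-G#-B-D: chromatic; E is V of vi, so V7/vi.
A-C-E has root A, degree 6 in C major, so vi.

I6 - bVI - V7 - V7/vi - vi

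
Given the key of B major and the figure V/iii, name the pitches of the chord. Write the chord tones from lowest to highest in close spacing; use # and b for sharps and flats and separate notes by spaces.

A# C## E#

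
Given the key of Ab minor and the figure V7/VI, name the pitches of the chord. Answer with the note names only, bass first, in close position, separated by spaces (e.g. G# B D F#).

V7/VI is a secondary dominant — the dominant seventh of VI. VI in Ab minor is Fb, so the applied chord's root is Cb, a perfect fifth above.
Building a dominant seventh chord on Cb gives Cb-Eb-Gb-Bbb.

Cb Eb Gb Bbb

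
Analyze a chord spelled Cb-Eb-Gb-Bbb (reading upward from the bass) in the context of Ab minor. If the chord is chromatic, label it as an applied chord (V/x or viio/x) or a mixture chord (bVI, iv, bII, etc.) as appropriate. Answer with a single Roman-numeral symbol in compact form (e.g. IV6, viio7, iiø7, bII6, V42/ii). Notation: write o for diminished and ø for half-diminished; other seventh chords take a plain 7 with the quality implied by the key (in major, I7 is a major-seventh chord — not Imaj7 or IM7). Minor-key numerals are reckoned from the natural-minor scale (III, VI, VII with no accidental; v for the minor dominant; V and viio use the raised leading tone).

The pitches Cb-Eb-Gb-Bbb form a dominant seventh chord rooted on Cb.
Cb is not a diatonic chord root with this quality in Ab minor, but it lies a perfect fifth above Fb (VI), so the chord functions as an applied dominant of VI.

V7/VI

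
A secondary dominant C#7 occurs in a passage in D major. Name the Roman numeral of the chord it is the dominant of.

iii

The chord is a dominant seventh chord on C#.
A dominant resolves down a perfect fifth: C# → F#. In D major, F# is scale degree 3, i.e. iii.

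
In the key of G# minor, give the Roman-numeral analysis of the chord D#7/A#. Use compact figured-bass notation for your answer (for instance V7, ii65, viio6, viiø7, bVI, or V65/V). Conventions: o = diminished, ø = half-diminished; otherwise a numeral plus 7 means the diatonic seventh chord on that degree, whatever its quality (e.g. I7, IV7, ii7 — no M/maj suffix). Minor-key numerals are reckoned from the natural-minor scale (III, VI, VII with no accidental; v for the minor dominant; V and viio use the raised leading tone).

V43

The pitches D#-F##-A#-C# form a dominant seventh chord rooted on D#.
In G# minor, D# is the dominant; the diatonic dominant seventh chord there is V7.
With A# in the bass the chord is in second inversion, so the figured bass is 43.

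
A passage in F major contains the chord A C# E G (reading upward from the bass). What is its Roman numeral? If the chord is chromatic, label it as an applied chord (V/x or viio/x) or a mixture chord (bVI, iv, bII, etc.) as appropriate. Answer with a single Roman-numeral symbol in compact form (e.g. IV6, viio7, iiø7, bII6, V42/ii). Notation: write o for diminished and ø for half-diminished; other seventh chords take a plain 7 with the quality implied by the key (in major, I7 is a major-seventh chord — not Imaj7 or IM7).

V7/vi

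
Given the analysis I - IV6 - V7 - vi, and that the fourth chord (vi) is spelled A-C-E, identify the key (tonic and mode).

vi is given as A-C-E — a minor triad with root A.
vi on A implies A is the submediant; that puts the tonic at C, and the lowercase numeral fits major mode.

C major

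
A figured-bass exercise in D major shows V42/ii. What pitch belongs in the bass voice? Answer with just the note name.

A

The applied chord V42/ii is rooted on B: B-D#-F#-A.
The figure 42 means third inversion — the seventh is in the bass.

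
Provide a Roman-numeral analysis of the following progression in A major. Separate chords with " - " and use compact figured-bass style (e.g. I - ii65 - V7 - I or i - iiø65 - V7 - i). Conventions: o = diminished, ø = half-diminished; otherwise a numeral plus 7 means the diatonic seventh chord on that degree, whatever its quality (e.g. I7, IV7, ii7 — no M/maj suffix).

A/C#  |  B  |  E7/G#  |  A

I6 - V/V - V65 - I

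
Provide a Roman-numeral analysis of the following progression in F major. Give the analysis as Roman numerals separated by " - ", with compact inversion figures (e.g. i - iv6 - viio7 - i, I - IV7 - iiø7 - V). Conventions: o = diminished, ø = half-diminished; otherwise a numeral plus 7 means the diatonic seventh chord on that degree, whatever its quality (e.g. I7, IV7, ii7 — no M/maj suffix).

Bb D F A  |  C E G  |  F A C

Bb-D-F-A: root Bb is the subdominant; major seventh chord there is IV7.
C-E-G has root C, degree 5 in F major, so V.
F-A-C has root F, degree 1 in F major, so I.

IV7 - V - I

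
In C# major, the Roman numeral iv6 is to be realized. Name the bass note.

A

iv in C# major has root F#; the chord is F#-A-C#.
The figure 6 means first inversion — the third is in the bass.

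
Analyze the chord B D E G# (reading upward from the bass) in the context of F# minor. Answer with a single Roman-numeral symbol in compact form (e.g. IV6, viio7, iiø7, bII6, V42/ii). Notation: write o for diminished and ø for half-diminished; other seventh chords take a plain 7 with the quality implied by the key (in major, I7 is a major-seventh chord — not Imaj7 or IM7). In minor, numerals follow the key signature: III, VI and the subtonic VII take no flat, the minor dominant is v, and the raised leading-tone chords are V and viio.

The pitches E-G#-B-D form a dominant seventh chord rooted on E.
E is scale degree 7 in F# minor, and a dominant seventh chord on that degree is written VII7.
With B in the bass the chord is in second inversion, so the figured bass is 43.

VII43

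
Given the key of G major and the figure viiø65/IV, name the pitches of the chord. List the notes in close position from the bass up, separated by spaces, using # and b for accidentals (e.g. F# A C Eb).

viiø65/IV is a secondary leading-tone chord. The target IV is C in G major; the applied chord is rooted a semitone below, on B.
Building a half-diminished seventh chord on B gives B-D-F-A.
With the 65 figure the chord is in first inversion; from the bass D upward in close position it reads D-F-A-B.

D F A B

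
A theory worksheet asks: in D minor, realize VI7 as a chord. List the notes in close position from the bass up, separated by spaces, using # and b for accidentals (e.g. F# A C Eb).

The numeral's case and figure indicate a major seventh chord. In D minor its root, the sixth degree, is Bb.
That chord is spelled Bb-D-F-A.

Bb D F A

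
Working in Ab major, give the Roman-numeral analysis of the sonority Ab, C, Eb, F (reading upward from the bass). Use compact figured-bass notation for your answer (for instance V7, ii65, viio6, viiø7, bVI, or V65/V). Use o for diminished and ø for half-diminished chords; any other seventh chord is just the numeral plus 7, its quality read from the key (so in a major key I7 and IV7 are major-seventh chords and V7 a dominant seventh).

The pitches F-Ab-C-Eb form a minor seventh chord rooted on F.
F is scale degree 6 in Ab major, and a minor seventh chord on that degree is written vi7.
With Ab in the bass the chord is in first inversion, so the figured bass is 65.

vi65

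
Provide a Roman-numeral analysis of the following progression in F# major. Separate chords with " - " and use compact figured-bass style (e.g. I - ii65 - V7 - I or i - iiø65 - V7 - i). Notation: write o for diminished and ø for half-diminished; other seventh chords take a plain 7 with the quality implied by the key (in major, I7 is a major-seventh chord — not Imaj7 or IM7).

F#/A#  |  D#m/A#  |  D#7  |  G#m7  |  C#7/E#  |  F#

I6 - vi64 - V7/ii - ii7 - V65 - I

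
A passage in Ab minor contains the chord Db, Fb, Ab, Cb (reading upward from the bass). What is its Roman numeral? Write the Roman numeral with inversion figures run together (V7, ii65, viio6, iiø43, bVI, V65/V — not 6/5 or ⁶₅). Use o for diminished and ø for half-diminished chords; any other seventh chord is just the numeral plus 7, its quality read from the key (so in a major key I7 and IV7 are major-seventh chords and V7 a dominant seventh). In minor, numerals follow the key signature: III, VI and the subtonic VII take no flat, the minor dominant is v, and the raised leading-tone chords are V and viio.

iv7

The pitches Db-Fb-Ab-Cb form a minor seventh chord rooted on Db.
Db is scale degree 4 in Ab minor, and a minor seventh chord on that degree is written iv7.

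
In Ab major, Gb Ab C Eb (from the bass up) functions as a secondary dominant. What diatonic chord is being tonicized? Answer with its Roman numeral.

The chord is a dominant seventh chord on Ab.
A dominant resolves down a perfect fifth: Ab → Db. In Ab major, Db is scale degree 4, i.e. IV.

IV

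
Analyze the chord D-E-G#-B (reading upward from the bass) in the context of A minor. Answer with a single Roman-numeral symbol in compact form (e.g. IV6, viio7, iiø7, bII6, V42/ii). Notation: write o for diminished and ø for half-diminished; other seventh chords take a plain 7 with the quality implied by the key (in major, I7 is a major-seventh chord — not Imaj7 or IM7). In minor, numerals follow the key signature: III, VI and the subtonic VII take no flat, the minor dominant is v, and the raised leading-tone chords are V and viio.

Stacked in thirds the chord is E-G#-B-D: a dominant seventh chord on E.
E is scale degree 5 in A minor, and a dominant seventh chord on that degree is written V7.
With D in the bass the chord is in third inversion, so the figured bass is 42.

V42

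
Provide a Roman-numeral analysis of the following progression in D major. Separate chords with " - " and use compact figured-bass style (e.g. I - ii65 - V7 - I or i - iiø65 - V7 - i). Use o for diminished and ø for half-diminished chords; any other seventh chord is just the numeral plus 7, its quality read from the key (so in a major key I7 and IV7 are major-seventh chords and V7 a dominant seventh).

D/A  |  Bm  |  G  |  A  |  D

D/A: major triad on D = scale degree 1 → I64.
Bm: root B is the submediant; minor triad there is vi.
G: major triad on G = scale degree 4 → IV.
A: major triad on A = scale degree 5 → V.
D: root D is the tonic; major triad there is I.

I64 - vi - IV - V - I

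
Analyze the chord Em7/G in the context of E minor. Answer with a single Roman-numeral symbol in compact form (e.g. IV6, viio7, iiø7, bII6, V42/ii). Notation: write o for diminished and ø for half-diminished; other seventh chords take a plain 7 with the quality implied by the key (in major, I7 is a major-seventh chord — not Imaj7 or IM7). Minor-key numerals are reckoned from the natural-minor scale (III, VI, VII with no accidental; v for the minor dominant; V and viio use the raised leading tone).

i65

Stacked in thirds the chord is E-G-B-D: a minor seventh chord on E.
In E minor, E is the tonic; the diatonic minor seventh chord there is i7.
With G in the bass the chord is in first inversion, so the figured bass is 65.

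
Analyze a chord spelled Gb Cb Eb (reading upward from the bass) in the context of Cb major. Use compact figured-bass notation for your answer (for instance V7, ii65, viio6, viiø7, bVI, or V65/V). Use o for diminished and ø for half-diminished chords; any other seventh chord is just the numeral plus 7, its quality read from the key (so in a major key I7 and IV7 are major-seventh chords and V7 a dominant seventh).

The pitches Cb-Eb-Gb form a major triad rooted on Cb.
In Cb major, Cb is the tonic; the diatonic major triad there is I.
With Gb in the bass the chord is in second inversion, so the figured bass is 64.

I64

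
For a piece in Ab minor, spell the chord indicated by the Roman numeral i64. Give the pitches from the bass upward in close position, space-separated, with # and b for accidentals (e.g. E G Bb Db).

In Ab minor, scale degree 1 is Ab, and the diatonic chord built there is a minor triad.
Stacking thirds from Ab gives Ab-Cb-Eb.
The figured bass 64 indicates second inversion, placing the fifth (Eb) in the bass: Eb-Ab-Cb.

Eb Ab Cb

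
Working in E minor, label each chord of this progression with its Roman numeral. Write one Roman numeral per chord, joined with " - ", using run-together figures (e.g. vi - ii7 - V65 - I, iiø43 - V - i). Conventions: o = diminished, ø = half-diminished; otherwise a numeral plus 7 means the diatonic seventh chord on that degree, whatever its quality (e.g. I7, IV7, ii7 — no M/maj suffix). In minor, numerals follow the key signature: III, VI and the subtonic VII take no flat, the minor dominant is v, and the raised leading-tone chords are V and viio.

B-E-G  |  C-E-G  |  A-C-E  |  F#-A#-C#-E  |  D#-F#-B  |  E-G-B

i64 - VI - iv - V7/V - V6 - i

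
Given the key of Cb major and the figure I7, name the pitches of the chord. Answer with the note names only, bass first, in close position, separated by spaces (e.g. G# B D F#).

Cb Eb Gb Bb

The numeral's case and figure indicate a major seventh chord. In Cb major its root, the tonic, is Cb.
Stacking thirds from Cb gives Cb-Eb-Gb-Bb.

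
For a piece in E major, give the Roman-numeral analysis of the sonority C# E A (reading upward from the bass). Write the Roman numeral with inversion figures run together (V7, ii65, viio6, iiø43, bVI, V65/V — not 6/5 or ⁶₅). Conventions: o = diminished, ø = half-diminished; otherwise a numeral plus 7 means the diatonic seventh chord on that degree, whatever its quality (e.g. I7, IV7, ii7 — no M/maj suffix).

Stacked in thirds the chord is A-C#-E: a major triad on A.
In E major, A is the subdominant; the diatonic major triad there is IV.
With C# in the bass the chord is in first inversion, so the figured bass is 6.

IV6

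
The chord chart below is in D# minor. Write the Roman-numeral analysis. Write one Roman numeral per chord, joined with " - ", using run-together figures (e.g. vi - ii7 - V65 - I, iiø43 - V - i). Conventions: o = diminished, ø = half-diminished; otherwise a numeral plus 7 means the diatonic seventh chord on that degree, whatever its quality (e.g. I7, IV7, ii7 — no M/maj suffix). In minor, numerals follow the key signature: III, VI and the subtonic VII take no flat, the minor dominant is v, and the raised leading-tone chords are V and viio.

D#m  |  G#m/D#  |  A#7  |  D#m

i - iv64 - V7 - i

D#m: root D# is the tonic; minor triad there is i.
G#m/D# has root G#, degree 4 in D# minor, so iv64.
A#7: dominant seventh chord on A# = scale degree 5 → V7.
D#m: minor triad on D# = scale degree 1 → i.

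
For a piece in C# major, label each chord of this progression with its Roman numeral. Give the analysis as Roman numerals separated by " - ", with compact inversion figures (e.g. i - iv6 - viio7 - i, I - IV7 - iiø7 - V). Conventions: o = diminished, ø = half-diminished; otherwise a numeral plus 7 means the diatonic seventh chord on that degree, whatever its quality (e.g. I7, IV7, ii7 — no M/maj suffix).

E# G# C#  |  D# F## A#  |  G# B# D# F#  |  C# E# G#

E#-G#-C#: major triad on C# = scale degree 1 → I6.
D#-F##-A#: chromatic; D# is V of V, so V/V.
G#-B#-D#-F#: root G# is the dominant; dominant seventh chord there is V7.
C#-E#-G#: root C# is the tonic; major triad there is I.

I6 - V/V - V7 - I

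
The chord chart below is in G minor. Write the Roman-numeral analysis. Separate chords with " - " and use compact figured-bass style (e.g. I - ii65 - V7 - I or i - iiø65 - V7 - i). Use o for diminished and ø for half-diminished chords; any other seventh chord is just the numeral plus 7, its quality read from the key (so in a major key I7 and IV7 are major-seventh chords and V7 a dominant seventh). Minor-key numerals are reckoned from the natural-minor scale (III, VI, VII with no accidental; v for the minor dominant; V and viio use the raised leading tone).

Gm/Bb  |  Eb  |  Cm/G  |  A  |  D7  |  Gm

i6 - VI - iv64 - V/V - V7 - i

Gm/Bb: minor triad on G = scale degree 1 → i6.
Eb: major triad on Eb = scale degree 6 → VI.
Cm/G has root C, degree 4 in G minor, so iv64.
A: chromatic; A is V of V, so V/V.
D7: dominant seventh chord on D = scale degree 5 → V7.
Gm: root G is the tonic; minor triad there is i.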